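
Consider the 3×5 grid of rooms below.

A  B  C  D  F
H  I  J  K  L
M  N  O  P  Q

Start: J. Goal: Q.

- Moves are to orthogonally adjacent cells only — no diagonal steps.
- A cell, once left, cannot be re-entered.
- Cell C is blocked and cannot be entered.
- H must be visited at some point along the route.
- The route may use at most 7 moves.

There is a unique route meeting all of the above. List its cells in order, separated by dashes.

J - I - H - M - N - O - P - Q

The 7-move cap with required stops at H leaves no slack for detours.
Route from J: left 2 to H, down 1 to M, right 4 to Q — 7 moves in all.
Check: all required cells visited; 7 ≤ 7 moves.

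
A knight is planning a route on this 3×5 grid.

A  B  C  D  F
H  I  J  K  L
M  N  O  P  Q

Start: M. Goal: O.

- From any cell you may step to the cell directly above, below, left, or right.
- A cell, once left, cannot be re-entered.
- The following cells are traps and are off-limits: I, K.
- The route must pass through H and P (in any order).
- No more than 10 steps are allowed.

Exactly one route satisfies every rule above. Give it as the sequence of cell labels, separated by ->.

The 10-move cap with required stops at H, P leaves no slack for detours.
Route from M: 2× up (reaching A), 4× right (reaching F), 2× down (reaching Q), 2× left (reaching O) — 10 moves in all.
Check: all required cells visited; 10 ≤ 10 moves.

M -> H -> A -> B -> C -> D -> F -> L -> Q -> P -> O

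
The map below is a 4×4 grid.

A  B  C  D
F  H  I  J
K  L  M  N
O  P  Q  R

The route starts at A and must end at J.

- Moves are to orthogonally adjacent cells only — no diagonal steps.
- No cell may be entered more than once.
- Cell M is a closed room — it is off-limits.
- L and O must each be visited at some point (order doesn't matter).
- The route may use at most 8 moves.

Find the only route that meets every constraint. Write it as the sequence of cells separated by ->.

The budget equals the shortest possible length, so every move has to be on a shortest route through the required cells.
Route from A: down 3 to O, right 1 to P, up 2 to H, right 2 to J — 8 moves in all.
Check: all required cells visited; 8 ≤ 8 moves.

A -> F -> K -> O -> P -> L -> H -> I -> J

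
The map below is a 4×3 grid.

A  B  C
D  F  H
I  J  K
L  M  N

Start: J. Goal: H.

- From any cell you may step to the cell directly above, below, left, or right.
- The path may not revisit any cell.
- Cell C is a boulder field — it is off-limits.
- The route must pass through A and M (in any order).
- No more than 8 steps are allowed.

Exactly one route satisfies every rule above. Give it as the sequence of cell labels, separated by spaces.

Any route must reach A and M and still end at H within 8 moves, so the order of the required stops is forced.
Route from J: down 1 to M, left 1 to L, up 3 to A, right 1 to B, down 1 to F, right 1 to H — 8 moves in all.
Check: all required cells visited; 8 ≤ 8 moves.

J M L I D A B F H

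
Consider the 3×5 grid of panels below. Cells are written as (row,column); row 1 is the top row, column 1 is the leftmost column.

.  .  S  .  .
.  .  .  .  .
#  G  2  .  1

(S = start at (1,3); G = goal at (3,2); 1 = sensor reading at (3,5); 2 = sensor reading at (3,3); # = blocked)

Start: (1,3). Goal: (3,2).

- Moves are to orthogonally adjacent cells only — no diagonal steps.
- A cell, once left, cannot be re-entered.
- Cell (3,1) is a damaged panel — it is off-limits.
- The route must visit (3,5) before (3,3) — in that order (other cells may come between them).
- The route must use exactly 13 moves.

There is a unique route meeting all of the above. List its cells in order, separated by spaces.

The waypoints must appear in the order (3,5), (3,3), with no cell reused.
Route from (1,3): left 2 to (1,1), down 1 to (2,1), right 3 to (2,4), up 1 to (1,4), right 1 to (1,5), down 2 to (3,5), left 3 to (3,2) — 13 moves in all.
Check: order respected (1 at step 10, 2 at step 12); 13 moves as required.

(1,3) (1,2) (1,1) (2,1) (2,2) (2,3) (2,4) (1,4) (1,5) (2,5) (3,5) (3,4) (3,3) (3,2)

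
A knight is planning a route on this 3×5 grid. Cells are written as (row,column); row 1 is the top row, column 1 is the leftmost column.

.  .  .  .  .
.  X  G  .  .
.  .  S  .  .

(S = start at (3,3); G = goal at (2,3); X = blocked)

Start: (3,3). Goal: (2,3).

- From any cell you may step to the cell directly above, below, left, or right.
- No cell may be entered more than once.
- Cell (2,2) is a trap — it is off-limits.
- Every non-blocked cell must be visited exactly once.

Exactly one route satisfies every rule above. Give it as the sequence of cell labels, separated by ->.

(3,3) -> (3,2) -> (3,1) -> (2,1) -> (1,1) -> (1,2) -> (1,3) -> (1,4) -> (1,5) -> (2,5) -> (3,5) -> (3,4) -> (2,4) -> (2,3)

Need to visit all 14 open cells exactly once, starting at (3,3) and ending at (2,3).
Cell (2,1) has only two open neighbours ((1,1) and (3,1)), so the path must pass straight through it: one of those is the cell it's entered from and the other is where it exits.
Route from (3,3): 2× left (reaching (3,1)), 2× up (reaching (1,1)), 4× right (reaching (1,5)), 2× down (reaching (3,5)), left to (3,4), up to (2,4), left to (2,3) — 13 moves in all.
Check: all 14 open cells covered.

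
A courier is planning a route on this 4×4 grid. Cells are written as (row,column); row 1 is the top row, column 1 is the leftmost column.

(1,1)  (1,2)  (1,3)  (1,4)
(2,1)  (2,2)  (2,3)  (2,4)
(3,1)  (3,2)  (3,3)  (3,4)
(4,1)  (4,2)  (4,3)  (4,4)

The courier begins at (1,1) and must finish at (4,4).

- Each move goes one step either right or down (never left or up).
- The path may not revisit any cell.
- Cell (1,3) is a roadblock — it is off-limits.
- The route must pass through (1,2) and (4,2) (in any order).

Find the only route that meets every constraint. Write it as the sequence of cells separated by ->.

Moves only go right or down, so the column and row indices never decrease.
Route from (1,1): right to (1,2), 3× down (reaching (4,2)), 2× right (reaching (4,4)) — 6 moves in all.
Check: all required cells visited.

(1,1) -> (1,2) -> (2,2) -> (3,2) -> (4,2) -> (4,3) -> (4,4)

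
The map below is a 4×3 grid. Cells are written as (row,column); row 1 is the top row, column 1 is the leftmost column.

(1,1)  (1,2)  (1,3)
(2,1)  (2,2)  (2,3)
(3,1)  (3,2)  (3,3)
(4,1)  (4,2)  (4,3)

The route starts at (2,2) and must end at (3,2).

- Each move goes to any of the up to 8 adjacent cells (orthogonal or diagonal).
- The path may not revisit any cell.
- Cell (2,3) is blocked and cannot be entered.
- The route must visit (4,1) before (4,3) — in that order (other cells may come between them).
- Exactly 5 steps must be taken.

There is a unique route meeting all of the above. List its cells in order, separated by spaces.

(2,2) (3,1) (4,1) (4,2) (4,3) (3,2)

The waypoints must appear in the order (4,1), (4,3), with no cell reused.
Route from (2,2): down-left 1 to (3,1), down 1 to (4,1), right 2 to (4,3), up-left 1 to (3,2) — 5 moves in all.
Check: order respected ((4,1) at step 2, (4,3) at step 4); 5 moves as required.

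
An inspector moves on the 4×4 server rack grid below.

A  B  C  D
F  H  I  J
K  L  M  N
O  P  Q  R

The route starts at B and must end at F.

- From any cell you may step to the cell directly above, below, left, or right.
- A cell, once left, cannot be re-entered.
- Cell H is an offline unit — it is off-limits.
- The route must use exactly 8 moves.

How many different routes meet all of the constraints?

6

Need simple routes of exactly 8 moves from B to F (Manhattan distance 2, so 3 moves are spent on a detour and 3 undoing it).
Enumerating: B C I M Q P L K F | B C I M Q P O K F | B C I M L P O K F | B C I J N M L K F | B C D J N M L K F | B C D J I M L K F.
That gives 6 routes.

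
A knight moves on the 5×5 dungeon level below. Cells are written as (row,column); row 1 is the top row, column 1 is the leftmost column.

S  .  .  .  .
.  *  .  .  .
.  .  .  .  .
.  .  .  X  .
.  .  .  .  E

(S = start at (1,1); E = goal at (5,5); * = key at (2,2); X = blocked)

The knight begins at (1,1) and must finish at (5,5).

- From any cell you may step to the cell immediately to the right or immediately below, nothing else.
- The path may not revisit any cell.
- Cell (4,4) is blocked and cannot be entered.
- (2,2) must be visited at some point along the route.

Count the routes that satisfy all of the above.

16

A right/down-only route from (1,1) to (5,5) makes exactly 4 down-moves and 4 right-moves in some order.
With no other constraints that would be C(8,4) = 70 routes.
Split at (2,2) and multiply the segment counts (each segment already excludes blocked cells): (1,1)→(2,2): 2; (2,2)→(5,5): 8; product = 16.
That gives 16 routes.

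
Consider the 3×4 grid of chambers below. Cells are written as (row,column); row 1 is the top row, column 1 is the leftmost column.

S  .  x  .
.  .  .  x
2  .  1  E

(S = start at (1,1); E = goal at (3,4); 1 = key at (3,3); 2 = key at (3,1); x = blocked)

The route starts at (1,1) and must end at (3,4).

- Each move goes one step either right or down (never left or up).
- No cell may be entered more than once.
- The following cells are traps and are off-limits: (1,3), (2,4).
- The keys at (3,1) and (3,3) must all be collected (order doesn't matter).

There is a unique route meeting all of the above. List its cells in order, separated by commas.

(1,1), (2,1), (3,1), (3,2), (3,3), (3,4)

Moves only go right or down, so the column and row indices never decrease.
Route from (1,1): down 2 to (3,1), right 3 to (3,4) — 5 moves in all.
Check: all required cells visited.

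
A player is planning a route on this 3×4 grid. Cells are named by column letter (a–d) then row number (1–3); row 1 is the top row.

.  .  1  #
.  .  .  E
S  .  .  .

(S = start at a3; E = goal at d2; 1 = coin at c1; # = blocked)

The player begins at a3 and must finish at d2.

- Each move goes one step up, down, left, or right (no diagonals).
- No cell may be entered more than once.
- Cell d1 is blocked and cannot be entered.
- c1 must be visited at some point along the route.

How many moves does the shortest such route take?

Any route passes through c1 somewhere between a3 and d2. Summing Manhattan distances along the two legs (a3 → c1 → d2) gives a lower bound of 4 + 2 = 6 moves.
A route of 6 moves achieves this: a3 → a2 → a1 → b1 → c1 → c2 → d2.
Since 6 matches the lower bound, it is optimal.

6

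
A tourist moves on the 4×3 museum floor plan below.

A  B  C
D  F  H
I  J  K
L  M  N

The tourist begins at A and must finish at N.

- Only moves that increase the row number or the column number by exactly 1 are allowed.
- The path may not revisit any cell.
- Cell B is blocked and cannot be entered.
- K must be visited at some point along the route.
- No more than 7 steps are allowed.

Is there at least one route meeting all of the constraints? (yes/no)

yes

One route that works: A → D → I → J → K → N.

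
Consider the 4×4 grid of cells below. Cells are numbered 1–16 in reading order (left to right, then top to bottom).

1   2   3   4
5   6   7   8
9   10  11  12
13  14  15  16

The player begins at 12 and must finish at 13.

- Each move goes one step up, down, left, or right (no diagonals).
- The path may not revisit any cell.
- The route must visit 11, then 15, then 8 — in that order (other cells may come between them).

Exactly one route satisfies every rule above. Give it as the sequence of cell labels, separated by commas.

12, 11, 15, 14, 10, 6, 7, 8, 4, 3, 2, 1, 5, 9, 13

The waypoints must appear in the order 11, 15, 8, with no cell reused.
Route from 12: left to 11, down to 15, left to 14, 2× up (reaching 6), 2× right (reaching 8), up to 4, 3× left (reaching 1), 3× down (reaching 13) — 14 moves in all.
Check: order respected (11 at step 1, 15 at step 2, 8 at step 7).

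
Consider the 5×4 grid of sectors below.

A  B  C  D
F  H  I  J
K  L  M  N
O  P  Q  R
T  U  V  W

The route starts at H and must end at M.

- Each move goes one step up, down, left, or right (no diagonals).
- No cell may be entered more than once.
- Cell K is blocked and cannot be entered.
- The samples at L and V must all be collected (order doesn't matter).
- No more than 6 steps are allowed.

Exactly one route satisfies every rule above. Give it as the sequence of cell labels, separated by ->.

H -> L -> P -> U -> V -> Q -> M

The 6-move cap with required stops at L, V leaves no slack for detours.
Route from H: down 3 to U, right 1 to V, up 2 to M — 6 moves in all.
Check: all required cells visited; 6 ≤ 6 moves.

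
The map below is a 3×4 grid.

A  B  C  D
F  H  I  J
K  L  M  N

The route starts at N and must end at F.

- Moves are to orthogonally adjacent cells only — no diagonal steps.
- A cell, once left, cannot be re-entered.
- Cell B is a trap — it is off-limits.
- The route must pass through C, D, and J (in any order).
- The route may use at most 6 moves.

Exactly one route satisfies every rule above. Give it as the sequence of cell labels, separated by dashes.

Any route must reach C, D, and J and still end at F within 6 moves, so the order of the required stops is forced.
Route from N: 2× up (reaching D), left to C, down to I, 2× left (reaching F) — 6 moves in all.
Check: all required cells visited; 6 ≤ 6 moves.

N - J - D - C - I - H - F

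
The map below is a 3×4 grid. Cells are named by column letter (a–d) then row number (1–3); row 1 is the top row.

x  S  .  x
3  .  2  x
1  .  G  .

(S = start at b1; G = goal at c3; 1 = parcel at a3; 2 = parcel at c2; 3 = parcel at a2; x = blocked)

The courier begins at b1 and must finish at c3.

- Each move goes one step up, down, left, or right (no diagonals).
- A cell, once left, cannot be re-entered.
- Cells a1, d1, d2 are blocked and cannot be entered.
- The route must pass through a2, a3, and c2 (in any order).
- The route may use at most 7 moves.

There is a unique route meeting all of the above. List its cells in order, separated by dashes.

b1 - c1 - c2 - b2 - a2 - a3 - b3 - c3

Any route must reach a2, a3, and c2 and still end at c3 within 7 moves, so the order of the required stops is forced.
Route from b1: right to c1, down to c2, 2× left (reaching a2), down to a3, 2× right (reaching c3) — 7 moves in all.
Check: all required cells visited; 7 ≤ 7 moves.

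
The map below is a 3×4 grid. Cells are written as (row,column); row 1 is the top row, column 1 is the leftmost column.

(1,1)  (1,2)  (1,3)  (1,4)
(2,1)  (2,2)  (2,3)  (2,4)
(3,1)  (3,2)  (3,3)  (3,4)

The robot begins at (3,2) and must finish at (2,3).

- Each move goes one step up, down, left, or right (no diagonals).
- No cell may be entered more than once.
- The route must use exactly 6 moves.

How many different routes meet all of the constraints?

6

Need simple routes of exactly 6 moves from (3,2) to (2,3) (Manhattan distance 2, so 2 moves are spent on a detour and 2 undoing it).
Enumerating: (3,2) (2,2) (1,2) (1,3) (1,4) (2,4) (2,3) | (3,2) (2,2) (2,1) (1,1) (1,2) (1,3) (2,3) | (3,2) (3,1) (2,1) (1,1) (1,2) (2,2) (2,3) | (3,2) (3,1) (2,1) (1,1) (1,2) (1,3) (2,3) | (3,2) (3,1) (2,1) (2,2) (1,2) (1,3) (2,3) | (3,2) (3,3) (3,4) (2,4) (1,4) (1,3) (2,3).
That gives 6 routes.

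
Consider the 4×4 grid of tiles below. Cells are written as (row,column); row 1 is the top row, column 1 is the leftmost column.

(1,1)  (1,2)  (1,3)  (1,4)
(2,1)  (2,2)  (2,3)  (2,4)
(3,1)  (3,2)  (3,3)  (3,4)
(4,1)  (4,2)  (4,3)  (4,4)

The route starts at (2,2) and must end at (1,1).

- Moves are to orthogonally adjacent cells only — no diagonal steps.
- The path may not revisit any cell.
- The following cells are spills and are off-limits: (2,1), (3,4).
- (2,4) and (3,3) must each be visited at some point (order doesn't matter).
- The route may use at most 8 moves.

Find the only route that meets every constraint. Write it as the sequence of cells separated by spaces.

(2,2) (3,2) (3,3) (2,3) (2,4) (1,4) (1,3) (1,2) (1,1)

The budget equals the shortest possible length, so every move has to be on a shortest route through the required cells.
Route from (2,2): down 1 to (3,2), right 1 to (3,3), up 1 to (2,3), right 1 to (2,4), up 1 to (1,4), left 3 to (1,1) — 8 moves in all.
Check: all required cells visited; 8 ≤ 8 moves.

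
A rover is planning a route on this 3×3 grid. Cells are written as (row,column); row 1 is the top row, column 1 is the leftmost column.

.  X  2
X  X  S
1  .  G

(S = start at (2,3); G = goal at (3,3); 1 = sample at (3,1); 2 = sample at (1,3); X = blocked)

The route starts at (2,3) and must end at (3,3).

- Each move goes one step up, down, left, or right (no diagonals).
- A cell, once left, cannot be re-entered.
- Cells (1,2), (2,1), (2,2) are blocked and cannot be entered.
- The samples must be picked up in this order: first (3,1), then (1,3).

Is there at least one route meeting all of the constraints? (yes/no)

(3,1) must be visited but has only one open neighbour ((3,2)), and it is neither the start nor the goal — the route would have to enter and leave through (3,2), re-entering it.

no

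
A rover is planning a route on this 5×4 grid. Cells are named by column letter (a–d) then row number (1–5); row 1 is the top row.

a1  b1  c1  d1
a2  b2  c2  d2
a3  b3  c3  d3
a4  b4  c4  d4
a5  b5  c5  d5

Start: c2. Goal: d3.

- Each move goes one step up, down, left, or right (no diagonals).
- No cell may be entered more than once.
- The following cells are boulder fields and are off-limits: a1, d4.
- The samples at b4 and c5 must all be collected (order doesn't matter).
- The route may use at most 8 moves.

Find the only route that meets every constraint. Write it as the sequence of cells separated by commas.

The 8-move cap with required stops at b4, c5 leaves no slack for detours.
Route from c2: left 1 to b2, down 3 to b5, right 1 to c5, up 2 to c3, right 1 to d3 — 8 moves in all.
Check: all required cells visited; 8 ≤ 8 moves.

c2, b2, b3, b4, b5, c5, c4, c3, d3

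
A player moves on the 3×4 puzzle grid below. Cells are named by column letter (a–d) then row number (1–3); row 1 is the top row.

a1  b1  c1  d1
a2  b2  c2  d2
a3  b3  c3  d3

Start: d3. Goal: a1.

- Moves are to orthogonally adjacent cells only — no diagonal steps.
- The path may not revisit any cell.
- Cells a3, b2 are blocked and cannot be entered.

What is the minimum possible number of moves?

5

The Manhattan distance from d3 to a1 is |3−1| + |4−1| = 5, so at least 5 moves are needed.
A route of 5 moves achieves this: d3 → d2 → d1 → c1 → b1 → a1.
Since 5 matches the lower bound, it is optimal.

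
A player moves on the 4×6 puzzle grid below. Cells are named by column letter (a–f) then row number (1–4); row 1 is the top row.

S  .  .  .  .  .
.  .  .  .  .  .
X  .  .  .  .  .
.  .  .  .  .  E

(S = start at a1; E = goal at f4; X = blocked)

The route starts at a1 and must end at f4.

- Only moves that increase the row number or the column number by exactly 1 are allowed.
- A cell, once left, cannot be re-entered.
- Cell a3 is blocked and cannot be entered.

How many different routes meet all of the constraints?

A right/down-only route from a1 to f4 makes exactly 3 down-moves and 5 right-moves in some order.
With no other constraints that would be C(8,3) = 56 routes.
Subtract routes through each blocked cell (inclusion–exclusion for overlaps): − through a3: 6 → 50.
That gives 50 routes.

50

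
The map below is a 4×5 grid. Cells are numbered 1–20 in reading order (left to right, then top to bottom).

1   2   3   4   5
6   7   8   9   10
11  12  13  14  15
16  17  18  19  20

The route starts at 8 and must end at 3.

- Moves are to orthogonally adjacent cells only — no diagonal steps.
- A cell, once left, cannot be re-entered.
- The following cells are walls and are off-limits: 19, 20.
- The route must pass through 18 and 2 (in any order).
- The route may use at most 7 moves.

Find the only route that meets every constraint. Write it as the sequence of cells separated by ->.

Any route must reach 18 and 2 and still end at 3 within 7 moves, so the order of the required stops is forced.
Route from 8: 2× down (reaching 18), left to 17, 3× up (reaching 2), right to 3 — 7 moves in all.
Check: all required cells visited; 7 ≤ 7 moves.

8 -> 13 -> 18 -> 17 -> 12 -> 7 -> 2 -> 3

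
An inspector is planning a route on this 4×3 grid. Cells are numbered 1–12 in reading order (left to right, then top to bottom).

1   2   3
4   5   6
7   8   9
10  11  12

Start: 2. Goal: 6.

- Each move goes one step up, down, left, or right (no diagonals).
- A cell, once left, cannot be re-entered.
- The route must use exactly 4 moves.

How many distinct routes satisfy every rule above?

2

Need simple routes of exactly 4 moves from 2 to 6 (Manhattan distance 2, so 1 moves are spent on a detour and 1 undoing it).
Enumerating: 2 5 8 9 6 | 2 1 4 5 6.
That gives 2 routes.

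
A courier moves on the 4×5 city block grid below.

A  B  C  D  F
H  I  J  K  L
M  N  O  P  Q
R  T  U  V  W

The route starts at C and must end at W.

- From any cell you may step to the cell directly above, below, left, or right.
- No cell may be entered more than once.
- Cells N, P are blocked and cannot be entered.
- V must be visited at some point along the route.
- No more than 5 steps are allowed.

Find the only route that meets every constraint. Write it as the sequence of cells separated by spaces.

C J O U V W

The 5-move cap with required stops at V leaves no slack for detours.
Route from C: down 3 to U, right 2 to W — 5 moves in all.
Check: all required cells visited; 5 ≤ 5 moves.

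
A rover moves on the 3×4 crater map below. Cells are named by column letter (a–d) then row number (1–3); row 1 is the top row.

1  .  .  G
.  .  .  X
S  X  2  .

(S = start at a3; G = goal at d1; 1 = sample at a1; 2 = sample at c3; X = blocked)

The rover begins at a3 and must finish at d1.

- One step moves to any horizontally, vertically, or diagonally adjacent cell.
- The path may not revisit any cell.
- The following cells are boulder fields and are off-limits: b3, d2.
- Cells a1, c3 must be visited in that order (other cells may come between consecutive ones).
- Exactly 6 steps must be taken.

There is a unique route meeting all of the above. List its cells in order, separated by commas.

a3, a2, a1, b2, c3, c2, d1

The waypoints must appear in the order a1, c3, with no cell reused.
Route from a3: up 2 to a1, down-right 2 to c3, up 1 to c2, up-right 1 to d1 — 6 moves in all.
Check: order respected (1 at step 2, 2 at step 4); 6 moves as required.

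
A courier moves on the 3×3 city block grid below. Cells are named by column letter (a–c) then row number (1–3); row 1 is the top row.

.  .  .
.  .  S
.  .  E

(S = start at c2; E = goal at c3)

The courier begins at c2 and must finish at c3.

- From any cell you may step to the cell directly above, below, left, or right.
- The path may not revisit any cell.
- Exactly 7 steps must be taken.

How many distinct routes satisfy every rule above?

Need simple routes of exactly 7 moves from c2 to c3 (Manhattan distance 1, so 3 moves are spent on a detour and 3 undoing it).
Enumerating: c2 c1 b1 b2 a2 a3 b3 c3 | c2 c1 b1 a1 a2 a3 b3 c3 | c2 c1 b1 a1 a2 b2 b3 c3 | c2 b2 b1 a1 a2 a3 b3 c3.
That gives 4 routes.

4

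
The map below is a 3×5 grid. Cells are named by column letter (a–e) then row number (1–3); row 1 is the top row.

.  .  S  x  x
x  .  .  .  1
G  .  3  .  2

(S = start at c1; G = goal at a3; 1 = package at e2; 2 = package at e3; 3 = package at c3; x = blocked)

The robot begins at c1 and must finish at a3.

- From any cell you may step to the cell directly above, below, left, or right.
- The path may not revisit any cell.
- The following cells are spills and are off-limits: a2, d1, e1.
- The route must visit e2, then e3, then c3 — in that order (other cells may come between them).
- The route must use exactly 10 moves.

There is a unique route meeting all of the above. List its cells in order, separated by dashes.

c1 - b1 - b2 - c2 - d2 - e2 - e3 - d3 - c3 - b3 - a3

The waypoints must appear in the order e2, e3, c3, with no cell reused.
Route from c1: left to b1, down to b2, 3× right (reaching e2), down to e3, 4× left (reaching a3) — 10 moves in all.
Check: order respected (1 at step 5, 2 at step 6, 3 at step 8); 10 moves as required.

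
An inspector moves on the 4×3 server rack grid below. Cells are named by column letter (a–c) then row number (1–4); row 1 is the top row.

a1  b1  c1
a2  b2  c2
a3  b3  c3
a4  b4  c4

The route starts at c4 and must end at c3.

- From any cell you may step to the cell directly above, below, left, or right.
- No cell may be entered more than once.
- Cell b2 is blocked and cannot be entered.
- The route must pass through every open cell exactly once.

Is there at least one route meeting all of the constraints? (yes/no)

no

Colour the cells like a checkerboard: each orthogonal step flips colour, so a Hamiltonian route alternates colours. Here there are 5 cells of one colour and 6 of the other, with start on the opposite colour to the goal — the counts and endpoints can't be arranged into an alternating sequence of length 11, so no Hamiltonian route exists.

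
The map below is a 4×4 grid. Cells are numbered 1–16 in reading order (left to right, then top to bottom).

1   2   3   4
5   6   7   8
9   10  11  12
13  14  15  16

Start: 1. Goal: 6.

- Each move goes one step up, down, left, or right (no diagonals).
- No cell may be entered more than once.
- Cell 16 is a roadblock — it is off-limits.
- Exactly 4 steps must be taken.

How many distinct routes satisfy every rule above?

Need simple routes of exactly 4 moves from 1 to 6 (Manhattan distance 2, so 1 moves are spent on a detour and 1 undoing it).
Enumerating: 1 5 9 10 6 | 1 2 3 7 6.
That gives 2 routes.

2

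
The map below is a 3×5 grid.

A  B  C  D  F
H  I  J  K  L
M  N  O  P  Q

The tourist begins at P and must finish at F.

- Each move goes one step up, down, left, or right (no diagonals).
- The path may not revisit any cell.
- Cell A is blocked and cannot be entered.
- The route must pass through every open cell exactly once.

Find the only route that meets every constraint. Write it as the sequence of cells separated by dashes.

P - Q - L - K - J - O - N - M - H - I - B - C - D - F

Need to visit all 14 open cells exactly once, starting at P and ending at F.
Route from P: right 1 to Q, up 1 to L, left 2 to J, down 1 to O, left 2 to M, up 1 to H, right 1 to I, up 1 to B, right 3 to F — 13 moves in all.
Check: all 14 open cells covered.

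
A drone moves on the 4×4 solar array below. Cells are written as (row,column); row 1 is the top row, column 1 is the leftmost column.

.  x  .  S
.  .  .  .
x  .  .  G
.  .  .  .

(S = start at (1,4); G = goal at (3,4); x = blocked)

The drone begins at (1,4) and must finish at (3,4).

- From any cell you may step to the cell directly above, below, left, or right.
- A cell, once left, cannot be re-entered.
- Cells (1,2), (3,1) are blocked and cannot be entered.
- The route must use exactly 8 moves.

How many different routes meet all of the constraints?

Need simple routes of exactly 8 moves from (1,4) to (3,4) (Manhattan distance 2, so 3 moves are spent on a detour and 3 undoing it).
Enumerating: (1,4) (2,4) (2,3) (3,3) (3,2) (4,2) (4,3) (4,4) (3,4) | (1,4) (2,4) (2,3) (2,2) (3,2) (4,2) (4,3) (3,3) (3,4) | (1,4) (2,4) (2,3) (2,2) (3,2) (4,2) (4,3) (4,4) (3,4) | (1,4) (2,4) (2,3) (2,2) (3,2) (3,3) (4,3) (4,4) (3,4) | (1,4) (1,3) (2,3) (3,3) (3,2) (4,2) (4,3) (4,4) (3,4) | (1,4) (1,3) (2,3) (2,2) (3,2) (4,2) (4,3) (3,3) (3,4) | (1,4) (1,3) (2,3) (2,2) (3,2) (4,2) (4,3) (4,4) (3,4) | (1,4) (1,3) (2,3) (2,2) (3,2) (3,3) (4,3) (4,4) (3,4).
That gives 8 routes.

8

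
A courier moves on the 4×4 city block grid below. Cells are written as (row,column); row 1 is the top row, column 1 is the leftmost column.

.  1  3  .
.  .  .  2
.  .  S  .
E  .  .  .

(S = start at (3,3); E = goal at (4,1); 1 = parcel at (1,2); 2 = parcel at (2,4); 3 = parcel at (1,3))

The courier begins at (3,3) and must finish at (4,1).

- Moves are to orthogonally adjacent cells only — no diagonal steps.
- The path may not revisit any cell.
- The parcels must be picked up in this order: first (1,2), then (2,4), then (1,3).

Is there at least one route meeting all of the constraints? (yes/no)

Ignoring the required order, 68 revisit-free routes from (3,3) to (4,1) pass through all of (1,2), (2,4), and (1,3); the waypoint orders that occur are (2,4) → (1,3) → (1,2) (53); (1,2) → (1,3) → (2,4) (14); (1,3) → (2,4) → (1,2) (1) — never (1,2) → (2,4) → (1,3).

no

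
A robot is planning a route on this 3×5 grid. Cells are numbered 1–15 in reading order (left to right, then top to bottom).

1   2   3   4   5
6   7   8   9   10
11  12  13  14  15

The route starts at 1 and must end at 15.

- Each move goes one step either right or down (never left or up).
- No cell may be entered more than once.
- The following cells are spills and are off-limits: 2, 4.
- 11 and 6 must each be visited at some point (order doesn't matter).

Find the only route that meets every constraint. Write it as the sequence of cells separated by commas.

Moves only go right or down, so the column and row indices never decrease.
Route from 1: down 2 to 11, right 4 to 15 — 6 moves in all.
Check: all required cells visited.

1, 6, 11, 12, 13, 14, 15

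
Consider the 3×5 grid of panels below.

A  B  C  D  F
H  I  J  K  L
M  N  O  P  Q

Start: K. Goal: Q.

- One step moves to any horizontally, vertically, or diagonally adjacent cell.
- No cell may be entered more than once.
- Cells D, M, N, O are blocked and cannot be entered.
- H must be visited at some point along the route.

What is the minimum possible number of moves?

Any route passes through H somewhere between K and Q. Summing Chebyshev distances along the two legs (K → H → Q) gives a lower bound of 3 + 4 = 7 moves.
A route of 7 moves achieves this: K → C → B → H → I → J → P → Q.
Since 7 matches the lower bound, it is optimal.

7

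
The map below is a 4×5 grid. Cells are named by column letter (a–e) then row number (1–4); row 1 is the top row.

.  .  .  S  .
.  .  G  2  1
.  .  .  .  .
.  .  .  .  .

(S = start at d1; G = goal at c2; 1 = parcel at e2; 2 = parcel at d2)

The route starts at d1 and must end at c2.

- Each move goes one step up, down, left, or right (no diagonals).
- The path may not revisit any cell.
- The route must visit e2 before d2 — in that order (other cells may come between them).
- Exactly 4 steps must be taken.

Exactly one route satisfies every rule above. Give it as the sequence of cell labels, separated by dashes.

The waypoints must appear in the order e2, d2, with no cell reused.
Route from d1: right 1 to e1, down 1 to e2, left 2 to c2 — 4 moves in all.
Check: order respected (1 at step 2, 2 at step 3); 4 moves as required.

d1 - e1 - e2 - d2 - c2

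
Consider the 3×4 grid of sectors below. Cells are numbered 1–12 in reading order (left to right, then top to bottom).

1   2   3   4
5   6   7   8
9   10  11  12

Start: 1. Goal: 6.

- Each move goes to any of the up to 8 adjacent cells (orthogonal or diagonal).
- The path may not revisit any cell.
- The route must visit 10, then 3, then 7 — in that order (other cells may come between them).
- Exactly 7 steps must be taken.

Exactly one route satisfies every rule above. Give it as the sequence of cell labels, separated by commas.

1, 5, 10, 11, 8, 3, 7, 6

The waypoints must appear in the order 10, 3, 7, with no cell reused.
Route from 1: down to 5, down-right to 10, right to 11, up-right to 8, up-left to 3, down to 7, left to 6 — 7 moves in all.
Check: order respected (10 at step 2, 3 at step 5, 7 at step 6); 7 moves as required.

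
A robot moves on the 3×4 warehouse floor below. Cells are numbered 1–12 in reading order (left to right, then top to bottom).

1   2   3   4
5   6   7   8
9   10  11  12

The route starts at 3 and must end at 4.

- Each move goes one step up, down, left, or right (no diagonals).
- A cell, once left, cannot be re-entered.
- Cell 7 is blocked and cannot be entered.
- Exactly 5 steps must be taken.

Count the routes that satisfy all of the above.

0

Need simple routes of exactly 5 moves from 3 to 4 (Manhattan distance 1, so 2 moves are spent on a detour and 2 undoing it).
No route satisfies every constraint, so the count is 0.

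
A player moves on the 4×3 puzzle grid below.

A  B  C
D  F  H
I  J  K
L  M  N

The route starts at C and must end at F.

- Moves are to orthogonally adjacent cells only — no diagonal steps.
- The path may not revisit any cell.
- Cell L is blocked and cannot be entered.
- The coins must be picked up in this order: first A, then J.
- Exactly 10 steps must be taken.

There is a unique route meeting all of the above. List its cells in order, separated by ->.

C -> B -> A -> D -> I -> J -> M -> N -> K -> H -> F

The waypoints must appear in the order A, J, with no cell reused.
Route from C: left 2 to A, down 2 to I, right 1 to J, down 1 to M, right 1 to N, up 2 to H, left 1 to F — 10 moves in all.
Check: order respected (A at step 2, J at step 5); 10 moves as required.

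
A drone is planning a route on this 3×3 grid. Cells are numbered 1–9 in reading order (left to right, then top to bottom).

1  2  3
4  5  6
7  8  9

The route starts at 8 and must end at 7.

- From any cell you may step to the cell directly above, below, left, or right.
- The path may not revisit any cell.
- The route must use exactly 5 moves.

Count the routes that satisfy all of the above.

2

Need simple routes of exactly 5 moves from 8 to 7 (Manhattan distance 1, so 2 moves are spent on a detour and 2 undoing it).
Enumerating: 8 5 2 1 4 7 | 8 9 6 5 4 7.
That gives 2 routes.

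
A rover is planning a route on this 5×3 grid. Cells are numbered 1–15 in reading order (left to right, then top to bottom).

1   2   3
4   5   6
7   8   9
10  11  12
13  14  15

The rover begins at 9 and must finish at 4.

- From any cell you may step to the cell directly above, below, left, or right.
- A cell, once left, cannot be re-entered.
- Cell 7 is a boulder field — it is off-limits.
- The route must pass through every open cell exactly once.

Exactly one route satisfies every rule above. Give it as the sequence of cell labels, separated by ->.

Need to visit all 14 open cells exactly once, starting at 9 and ending at 4.
Cell 15 has only two open neighbours (12 and 14), so the path must pass straight through it: one of those is the cell it's entered from and the other is where it exits.
Route from 9: down 2 to 15, left 2 to 13, up 1 to 10, right 1 to 11, up 2 to 5, right 1 to 6, up 1 to 3, left 2 to 1, down 1 to 4 — 13 moves in all.
Check: all 14 open cells covered.

9 -> 12 -> 15 -> 14 -> 13 -> 10 -> 11 -> 8 -> 5 -> 6 -> 3 -> 2 -> 1 -> 4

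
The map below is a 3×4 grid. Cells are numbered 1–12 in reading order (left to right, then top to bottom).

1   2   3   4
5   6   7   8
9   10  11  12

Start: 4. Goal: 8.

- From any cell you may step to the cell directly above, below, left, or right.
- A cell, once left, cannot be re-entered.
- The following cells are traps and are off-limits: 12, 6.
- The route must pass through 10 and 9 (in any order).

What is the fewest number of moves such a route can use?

Any route passes through 10 and 9 in some order between 4 and 8. Summing Manhattan distances along each leg and taking the cheapest ordering (4 → 10 → 9 → 8) gives a lower bound of 4 + 1 + 4 = 9 moves.
A route of 9 moves achieves this: 4 → 3 → 2 → 1 → 5 → 9 → 10 → 11 → 7 → 8.
Since 9 matches the lower bound, it is optimal.

9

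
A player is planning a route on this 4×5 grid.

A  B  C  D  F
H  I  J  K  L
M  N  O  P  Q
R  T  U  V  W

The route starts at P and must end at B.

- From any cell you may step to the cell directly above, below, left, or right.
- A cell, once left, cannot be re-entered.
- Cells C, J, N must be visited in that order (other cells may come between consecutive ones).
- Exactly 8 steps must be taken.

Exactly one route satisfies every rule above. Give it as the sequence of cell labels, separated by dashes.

The waypoints must appear in the order C, J, N, with no cell reused.
Route from P: up 2 to D, left 1 to C, down 2 to O, left 1 to N, up 2 to B — 8 moves in all.
Check: order respected (C at step 3, J at step 4, N at step 6); 8 moves as required.

P - K - D - C - J - O - N - I - B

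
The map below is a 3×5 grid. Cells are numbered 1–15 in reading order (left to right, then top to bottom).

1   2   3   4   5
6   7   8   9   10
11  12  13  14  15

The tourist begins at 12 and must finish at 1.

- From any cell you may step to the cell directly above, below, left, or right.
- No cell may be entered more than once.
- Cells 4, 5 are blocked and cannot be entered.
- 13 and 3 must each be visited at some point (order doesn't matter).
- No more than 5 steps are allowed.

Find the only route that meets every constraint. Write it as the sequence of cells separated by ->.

The budget equals the shortest possible length, so every move has to be on a shortest route through the required cells.
Route from 12: right to 13, 2× up (reaching 3), 2× left (reaching 1) — 5 moves in all.
Check: all required cells visited; 5 ≤ 5 moves.

12 -> 13 -> 8 -> 3 -> 2 -> 1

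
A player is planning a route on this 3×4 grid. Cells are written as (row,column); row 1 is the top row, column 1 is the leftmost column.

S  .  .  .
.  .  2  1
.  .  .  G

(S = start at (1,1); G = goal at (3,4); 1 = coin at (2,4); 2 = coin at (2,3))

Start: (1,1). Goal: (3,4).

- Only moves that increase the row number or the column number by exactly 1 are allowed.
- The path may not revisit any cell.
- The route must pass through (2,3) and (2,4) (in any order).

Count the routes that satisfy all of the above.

A right/down-only route from (1,1) to (3,4) makes exactly 2 down-moves and 3 right-moves in some order.
With no other constraints that would be C(5,2) = 10 routes.
A monotone route can only reach the required cells in the order (2,3), (2,4), so split there and multiply the segment counts: (1,1)→(2,3): 3; (2,3)→(2,4): 1; (2,4)→(3,4): 1; product = 3.
That gives 3 routes.

3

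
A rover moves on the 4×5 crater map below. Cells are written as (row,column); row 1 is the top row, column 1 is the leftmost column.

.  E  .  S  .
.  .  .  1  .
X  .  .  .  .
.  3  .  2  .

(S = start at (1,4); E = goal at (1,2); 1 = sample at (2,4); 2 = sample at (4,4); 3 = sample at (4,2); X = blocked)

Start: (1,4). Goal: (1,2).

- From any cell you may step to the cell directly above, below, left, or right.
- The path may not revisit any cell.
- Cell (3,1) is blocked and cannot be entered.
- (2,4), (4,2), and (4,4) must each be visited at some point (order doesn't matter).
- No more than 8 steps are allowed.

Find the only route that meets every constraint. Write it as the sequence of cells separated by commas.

(1,4), (2,4), (3,4), (4,4), (4,3), (4,2), (3,2), (2,2), (1,2)

The 8-move cap with required stops at (2,4), (4,2), (4,4) leaves no slack for detours.
Route from (1,4): 3× down (reaching (4,4)), 2× left (reaching (4,2)), 3× up (reaching (1,2)) — 8 moves in all.
Check: all required cells visited; 8 ≤ 8 moves.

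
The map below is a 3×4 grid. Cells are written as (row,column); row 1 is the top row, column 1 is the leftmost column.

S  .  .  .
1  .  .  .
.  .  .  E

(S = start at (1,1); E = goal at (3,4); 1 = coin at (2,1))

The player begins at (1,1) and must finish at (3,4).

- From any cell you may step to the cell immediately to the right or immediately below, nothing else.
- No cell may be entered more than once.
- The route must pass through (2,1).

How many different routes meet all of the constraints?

4

A right/down-only route from (1,1) to (3,4) makes exactly 2 down-moves and 3 right-moves in some order.
With no other constraints that would be C(5,2) = 10 routes.
Split at (2,1) and multiply the segment counts: (1,1)→(2,1): 1; (2,1)→(3,4): 4; product = 4.
That gives 4 routes.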